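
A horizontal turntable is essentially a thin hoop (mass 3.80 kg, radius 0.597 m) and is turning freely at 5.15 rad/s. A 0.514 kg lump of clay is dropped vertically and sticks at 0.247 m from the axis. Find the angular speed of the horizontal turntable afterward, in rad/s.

The added mass arrives with no angular momentum about the axis, and any external torque about the axis is negligible, so the system's angular momentum is conserved.
I_p = (3.80)(0.597)² = 1.354 kg·m².
Added inertia Σmr² = (0.514)(0.247)² = 0.03136 kg·m²; I_f = 1.354 + 0.03136 = 1.386 kg·m².
ω_f = I_p ω_i / I_f = (1.354)(5.15) / 1.386 = 5.033 rad/s.

ω_f ≈ 5.03 rad/s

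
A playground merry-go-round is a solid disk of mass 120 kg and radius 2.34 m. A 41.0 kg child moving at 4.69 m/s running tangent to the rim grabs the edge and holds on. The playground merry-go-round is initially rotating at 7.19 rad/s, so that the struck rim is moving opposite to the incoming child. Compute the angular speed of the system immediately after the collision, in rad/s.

The axle reaction passes through the axle and exerts no torque about it; angular momentum about the axle is conserved through the impact.
I_p = ½(120)(2.34)² = 328.5 kg·m². Taking the sense of the child's angular momentum as positive, L_{child} = m v R = (41.0)(4.69)(2.34) = 450.0 kg·m²/s.
L_i = −I_p ω_p + m v R = −(328.5)(7.19) + 450.0 = -1912 kg·m²/s.
After sticking, I_f = I_p + m R² = 328.5 + (41.0)(2.34)² = 553.0 kg·m².
ω_f = L_i / I_f = -1912 / 553.0 = -3.458 rad/s.

|ω_f| ≈ 3.46 rad/s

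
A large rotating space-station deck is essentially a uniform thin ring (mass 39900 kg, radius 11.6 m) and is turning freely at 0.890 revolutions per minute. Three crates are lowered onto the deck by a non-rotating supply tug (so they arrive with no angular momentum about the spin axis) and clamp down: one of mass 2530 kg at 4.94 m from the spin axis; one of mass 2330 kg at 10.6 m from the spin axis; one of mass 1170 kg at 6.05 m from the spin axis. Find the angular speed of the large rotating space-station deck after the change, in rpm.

No external torque acts about the spin axis; L_before = L_after.
I_p = (39900)(11.6)² = 5.369e+06 kg·m².
Added inertia Σmr² = (2530)(4.94)² + (2330)(10.6)² + (1170)(6.05)² = 3.664e+05 kg·m²; I_f = 5.369e+06 + 3.664e+05 = 5.735e+06 kg·m².
ω_f = I_p ω_i / I_f = (5.369e+06)(0.890) / 5.735e+06 = 0.8331 rpm.

ω_f ≈ 0.833 rpm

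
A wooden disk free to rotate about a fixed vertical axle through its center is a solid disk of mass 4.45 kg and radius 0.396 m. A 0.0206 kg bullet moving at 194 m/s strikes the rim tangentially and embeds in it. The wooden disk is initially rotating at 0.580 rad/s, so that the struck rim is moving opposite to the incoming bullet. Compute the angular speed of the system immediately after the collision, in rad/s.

|ω_f| ≈ 3.92 rad/s

The axle reaction passes through the axle and exerts no torque about it; angular momentum about the axle is conserved through the impact.
I_p = ½(4.45)(0.396)² = 0.3489 kg·m². Taking the sense of the bullet's angular momentum as positive, L_{bullet} = m v R = (0.0206)(194)(0.396) = 1.583 kg·m²/s.
L_i = −I_p ω_p + m v R = −(0.3489)(0.580) + 1.583 = 1.380 kg·m²/s.
After sticking, I_f = I_p + m R² = 0.3489 + (0.0206)(0.396)² = 0.3521 kg·m².
ω_f = L_i / I_f = 1.380 / 0.3521 = 3.919 rad/s.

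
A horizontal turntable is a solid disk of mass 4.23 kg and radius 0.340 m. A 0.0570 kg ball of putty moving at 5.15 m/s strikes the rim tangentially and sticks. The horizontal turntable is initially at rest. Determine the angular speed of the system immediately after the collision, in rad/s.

|ω_f| ≈ 0.398 rad/s

The axle reaction passes through the axle and exerts no torque about it; angular momentum about the axle is conserved through the impact.
I_p = ½(4.23)(0.340)² = 0.2445 kg·m². Taking the sense of the ball of putty's angular momentum as positive, L_{ball} = m v R = (0.0570)(5.15)(0.340) = 0.09981 kg·m²/s.
L_i = 0 + 0.09981 = 0.09981 kg·m²/s.
After sticking, I_f = I_p + m R² = 0.2445 + (0.0570)(0.340)² = 0.2511 kg·m².
ω_f = L_i / I_f = 0.09981 / 0.2511 = 0.3975 rad/s.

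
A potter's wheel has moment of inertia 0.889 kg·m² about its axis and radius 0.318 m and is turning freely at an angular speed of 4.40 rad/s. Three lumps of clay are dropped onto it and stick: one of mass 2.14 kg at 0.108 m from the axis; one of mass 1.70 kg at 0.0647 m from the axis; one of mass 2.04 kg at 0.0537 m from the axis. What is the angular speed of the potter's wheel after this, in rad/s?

No external torque acts about the axis; L_before = L_after.
Added inertia Σmr² = (2.14)(0.108)² + (1.70)(0.0647)² + (2.04)(0.0537)² = 0.03796 kg·m²; I_f = 0.8890 + 0.03796 = 0.9270 kg·m².
ω_f = I_p ω_i / I_f = (0.8890)(4.40) / 0.9270 = 4.220 rad/s.

ω_f ≈ 4.22 rad/s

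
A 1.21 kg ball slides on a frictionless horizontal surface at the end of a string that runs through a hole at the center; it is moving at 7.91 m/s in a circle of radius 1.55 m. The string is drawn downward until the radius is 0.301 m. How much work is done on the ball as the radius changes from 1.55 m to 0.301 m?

The only horizontal force on the mass is along the cord (radial), so it exerts no torque about the hole and angular momentum m v r is conserved.
v₂ = v₁ r₁ / r₂ = (7.91)(1.55) / (0.301) = 40.73 m/s.
W = ΔKE = ½m(v₂² − v₁²) = 965.9 J.

W ≈ 966 J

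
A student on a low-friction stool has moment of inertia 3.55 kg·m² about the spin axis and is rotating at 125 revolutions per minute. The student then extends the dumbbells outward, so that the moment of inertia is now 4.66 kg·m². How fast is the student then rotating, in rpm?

ω₂ ≈ 95.2 rpm

No external torque acts about the spin axis, so angular momentum is conserved.
ω₂ = I₁ω₁ / I₂ = (3.550)(125 rpm) / (4.660) = 95.23 rpm.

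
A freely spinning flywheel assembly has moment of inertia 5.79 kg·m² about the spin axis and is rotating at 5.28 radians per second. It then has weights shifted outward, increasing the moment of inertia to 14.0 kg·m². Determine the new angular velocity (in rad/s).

With no external torque about the axis, L is conserved: I₁ω₁ = I₂ω₂.
ω₂ = I₁ω₁ / I₂ = (5.790)(5.28 rad/s) / (14.00) = 2.184 rad/s.

ω₂ ≈ 2.18 rad/s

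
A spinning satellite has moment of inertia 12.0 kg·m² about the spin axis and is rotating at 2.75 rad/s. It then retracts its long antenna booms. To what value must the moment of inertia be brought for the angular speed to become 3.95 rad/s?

With no external torque about the axis, L is conserved: I₁ω₁ = I₂ω₂.
I₂ = I₁ω₁ / ω₂ = (12.0)(2.75) / (3.95) = 8.354 kg·m².

I₂ ≈ 8.35 kg·m²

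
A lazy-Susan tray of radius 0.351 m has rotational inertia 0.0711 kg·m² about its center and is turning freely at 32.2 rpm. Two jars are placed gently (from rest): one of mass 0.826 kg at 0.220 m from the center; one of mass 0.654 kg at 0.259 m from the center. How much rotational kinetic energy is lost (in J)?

No external torque acts about the center; L_before = L_after.
Added inertia Σmr² = (0.826)(0.220)² + (0.654)(0.259)² = 0.08385 kg·m²; I_f = 0.07110 + 0.08385 = 0.1549 kg·m².
ω_f = I_p ω_i / I_f = (0.07110)(32.2) / 0.1549 = 14.78 rpm.
KE_i = ½(0.07110)(3.372 rad/s)² = 0.4042 J; KE_f = ½(0.1549)(1.547)² = 0.1855 J.

energy lost ≈ 0.219 J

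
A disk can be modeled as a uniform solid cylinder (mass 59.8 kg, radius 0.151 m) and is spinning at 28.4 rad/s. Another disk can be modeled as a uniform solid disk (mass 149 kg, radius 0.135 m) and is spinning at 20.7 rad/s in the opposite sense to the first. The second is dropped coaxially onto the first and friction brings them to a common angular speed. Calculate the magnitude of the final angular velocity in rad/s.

|ω_f| ≈ 4.29 rad/s

The coupling torques are internal; angular momentum about the shared axis is conserved.
Moments of inertia: I_A = ½(59.8)(0.151)² = 0.6817 kg·m²; I_B = ½(149)(0.135)² = 1.358 kg·m².
Taking A's sense as positive: L = (0.6817)(28.4) − (1.358)(20.7) = -8.744 kg·m²·rad/s.
Combined I = 0.6817 + 1.358 = 2.040 kg·m².
ω_f = L / I = -8.744 / 2.040 = -4.287 rad/s.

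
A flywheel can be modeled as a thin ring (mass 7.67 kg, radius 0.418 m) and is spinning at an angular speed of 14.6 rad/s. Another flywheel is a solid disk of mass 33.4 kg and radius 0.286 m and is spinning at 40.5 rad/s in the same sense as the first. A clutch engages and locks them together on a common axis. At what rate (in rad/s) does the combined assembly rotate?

|ω_f| ≈ 27.7 rad/s

No external torque acts about the common axis, so total angular momentum is conserved.
Moments of inertia: I_A = (7.67)(0.418)² = 1.340 kg·m²; I_B = ½(33.4)(0.286)² = 1.366 kg·m².
Taking A's sense as positive: L = (1.340)(14.6) + (1.366)(40.5) = 74.89 kg·m²·rad/s.
Combined I = 1.340 + 1.366 = 2.706 kg·m².
ω_f = L / I = 74.89 / 2.706 = 27.67 rad/s.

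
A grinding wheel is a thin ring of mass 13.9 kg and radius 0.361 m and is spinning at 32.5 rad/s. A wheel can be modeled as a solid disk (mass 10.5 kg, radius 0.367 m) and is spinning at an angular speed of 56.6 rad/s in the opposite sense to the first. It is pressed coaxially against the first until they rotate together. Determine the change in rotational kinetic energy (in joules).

ΔKE ≈ -2020 J

No external torque acts about the common axis, so total angular momentum is conserved.
Moments of inertia: I_A = (13.9)(0.361)² = 1.811 kg·m²; I_B = ½(10.5)(0.367)² = 0.7071 kg·m².
Taking A's sense as positive: L = (1.811)(32.5) − (0.7071)(56.6) = 18.85 kg·m²·rad/s.
Combined I = 1.811 + 0.7071 = 2.519 kg·m².
ω_f = L / I = 18.85 / 2.519 = 7.484 rad/s.
KE_i = ½ΣIω² = 2089 J; KE_f = ½(2.519)(7.484)² = 70.54 J.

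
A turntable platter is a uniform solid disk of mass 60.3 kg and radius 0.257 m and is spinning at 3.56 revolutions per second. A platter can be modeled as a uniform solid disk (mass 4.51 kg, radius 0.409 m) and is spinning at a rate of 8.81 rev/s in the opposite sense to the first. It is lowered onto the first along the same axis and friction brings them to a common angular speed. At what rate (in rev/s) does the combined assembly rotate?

No external torque acts about the common axis, so total angular momentum is conserved.
Moments of inertia: I_A = ½(60.3)(0.257)² = 1.991 kg·m²; I_B = ½(4.51)(0.409)² = 0.3772 kg·m².
Taking A's sense as positive: L = (1.991)(3.56) − (0.3772)(8.81) = 3.766 kg·m²·rev/s.
Combined I = 1.991 + 0.3772 = 2.369 kg·m².
ω_f = L / I = 3.766 / 2.369 = 1.590 rev/s.

|ω_f| ≈ 1.59 rev/s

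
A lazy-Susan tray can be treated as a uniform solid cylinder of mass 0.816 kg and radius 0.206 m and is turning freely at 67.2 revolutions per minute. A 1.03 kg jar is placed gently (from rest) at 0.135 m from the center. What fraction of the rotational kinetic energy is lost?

fraction ≈ 0.520

No external torque acts about the center; L_before = L_after.
I_p = ½(0.816)(0.206)² = 0.01731 kg·m².
Added inertia Σmr² = (1.03)(0.135)² = 0.01877 kg·m²; I_f = 0.01731 + 0.01877 = 0.03609 kg·m².
ω_f = I_p ω_i / I_f = (0.01731)(67.2) / 0.03609 = 32.24 rpm.
KE_i = ½(0.01731)(7.037 rad/s)² = 0.4287 J; KE_f = ½(0.03609)(3.376)² = 0.2057 J.
Fraction lost = 0.5202.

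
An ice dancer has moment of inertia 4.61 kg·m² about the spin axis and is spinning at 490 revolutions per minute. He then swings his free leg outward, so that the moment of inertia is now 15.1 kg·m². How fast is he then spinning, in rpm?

ω₂ ≈ 150 rpm

With no external torque about the axis, L is conserved: I₁ω₁ = I₂ω₂.
ω₂ = I₁ω₁ / I₂ = (4.610)(490 rpm) / (15.10) = 149.6 rpm.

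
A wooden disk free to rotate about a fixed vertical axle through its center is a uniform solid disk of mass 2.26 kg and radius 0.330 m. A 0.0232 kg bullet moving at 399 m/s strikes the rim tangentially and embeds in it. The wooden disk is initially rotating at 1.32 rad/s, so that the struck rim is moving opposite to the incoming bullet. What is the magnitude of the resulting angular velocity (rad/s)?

About the axle the impulsive forces during the collision are internal, so angular momentum about that axis is conserved.
I_p = ½(2.26)(0.330)² = 0.1231 kg·m². Taking the sense of the bullet's angular momentum as positive, L_{bullet} = m v R = (0.0232)(399)(0.330) = 3.055 kg·m²/s.
L_i = −I_p ω_p + m v R = −(0.1231)(1.32) + 3.055 = 2.892 kg·m²/s.
After sticking, I_f = I_p + m R² = 0.1231 + (0.0232)(0.330)² = 0.1256 kg·m².
ω_f = L_i / I_f = 2.892 / 0.1256 = 23.03 rad/s.

|ω_f| ≈ 23.0 rad/s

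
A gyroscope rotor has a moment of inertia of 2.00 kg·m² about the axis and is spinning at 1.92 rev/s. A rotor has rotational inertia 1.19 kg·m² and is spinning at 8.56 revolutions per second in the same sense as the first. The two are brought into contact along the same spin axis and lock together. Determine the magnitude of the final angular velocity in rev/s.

|ω_f| ≈ 4.40 rev/s

No external torque acts about the common axis, so total angular momentum is conserved.
Taking A's sense as positive: L = (2.000)(1.92) + (1.190)(8.56) = 14.03 kg·m²·rev/s.
Combined I = 2.000 + 1.190 = 3.190 kg·m².
ω_f = L / I = 14.03 / 3.190 = 4.397 rev/s.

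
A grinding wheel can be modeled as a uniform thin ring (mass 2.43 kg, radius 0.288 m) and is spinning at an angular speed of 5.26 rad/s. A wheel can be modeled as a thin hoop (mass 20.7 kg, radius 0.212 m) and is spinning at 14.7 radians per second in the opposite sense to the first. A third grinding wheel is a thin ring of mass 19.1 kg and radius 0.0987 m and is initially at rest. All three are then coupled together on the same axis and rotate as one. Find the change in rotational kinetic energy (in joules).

No external torque acts about the common axis, so total angular momentum is conserved.
Moments of inertia: I_A = (2.43)(0.288)² = 0.2016 kg·m²; I_B = (20.7)(0.212)² = 0.9303 kg·m²; I_C = (19.1)(0.0987)² = 0.1861 kg·m².
Taking A's sense as positive: L = (0.2016)(5.26) − (0.9303)(14.7) = -12.62 kg·m²·rad/s.
Combined I = 0.2016 + 0.9303 + 0.1861 = 1.318 kg·m².
ω_f = L / I = -12.62 / 1.318 = -9.572 rad/s.
KE_i = ½ΣIω² = 103.3 J; KE_f = ½(1.318)(9.572)² = 60.38 J.

ΔKE ≈ -42.9 J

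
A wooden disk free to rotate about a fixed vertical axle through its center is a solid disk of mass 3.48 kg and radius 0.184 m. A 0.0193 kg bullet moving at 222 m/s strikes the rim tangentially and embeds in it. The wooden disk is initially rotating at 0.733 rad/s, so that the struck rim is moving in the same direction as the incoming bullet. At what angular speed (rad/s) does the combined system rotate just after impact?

The axle reaction passes through the axle and exerts no torque about it; angular momentum about the axle is conserved through the impact.
I_p = ½(3.48)(0.184)² = 0.05891 kg·m². Taking the sense of the bullet's angular momentum as positive, L_{bullet} = m v R = (0.0193)(222)(0.184) = 0.7884 kg·m²/s.
L_i = +I_p ω_p + m v R = +(0.05891)(0.733) + 0.7884 = 0.8315 kg·m²/s.
After sticking, I_f = I_p + m R² = 0.05891 + (0.0193)(0.184)² = 0.05956 kg·m².
ω_f = L_i / I_f = 0.8315 / 0.05956 = 13.96 rad/s.

|ω_f| ≈ 14.0 rad/s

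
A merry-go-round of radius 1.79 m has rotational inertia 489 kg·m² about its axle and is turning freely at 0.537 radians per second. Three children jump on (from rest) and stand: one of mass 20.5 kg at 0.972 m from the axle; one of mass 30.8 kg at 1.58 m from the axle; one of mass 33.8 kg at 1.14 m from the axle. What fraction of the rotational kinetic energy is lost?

fraction ≈ 0.223

The added mass arrives with no angular momentum about the axle, and any external torque about the axle is negligible, so the system's angular momentum is conserved.
Added inertia Σmr² = (20.5)(0.972)² + (30.8)(1.58)² + (33.8)(1.14)² = 140.2 kg·m²; I_f = 489.0 + 140.2 = 629.2 kg·m².
ω_f = I_p ω_i / I_f = (489.0)(0.537) / 629.2 = 0.4174 rad/s.
KE_i = ½(489.0)(0.5370 rad/s)² = 70.51 J; KE_f = ½(629.2)(0.4174)² = 54.80 J.
Fraction lost = 0.2228.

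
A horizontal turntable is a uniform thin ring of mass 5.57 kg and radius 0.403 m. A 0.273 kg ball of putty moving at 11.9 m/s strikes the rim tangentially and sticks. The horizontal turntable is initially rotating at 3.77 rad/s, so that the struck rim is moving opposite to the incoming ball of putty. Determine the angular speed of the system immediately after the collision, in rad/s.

|ω_f| ≈ 2.21 rad/s

The axle reaction passes through the axle and exerts no torque about it; angular momentum about the axle is conserved through the impact.
I_p = (5.57)(0.403)² = 0.9046 kg·m². Taking the sense of the ball of putty's angular momentum as positive, L_{ball} = m v R = (0.273)(11.9)(0.403) = 1.309 kg·m²/s.
L_i = −I_p ω_p + m v R = −(0.9046)(3.77) + 1.309 = -2.101 kg·m²/s.
After sticking, I_f = I_p + m R² = 0.9046 + (0.273)(0.403)² = 0.9490 kg·m².
ω_f = L_i / I_f = -2.101 / 0.9490 = -2.214 rad/s.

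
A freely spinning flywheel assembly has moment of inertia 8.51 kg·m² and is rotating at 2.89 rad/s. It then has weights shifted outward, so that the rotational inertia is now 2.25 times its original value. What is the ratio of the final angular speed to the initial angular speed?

With no external torque about the axis, L is conserved: I₁ω₁ = I₂ω₂.
I₂ = 2.25 × 8.51 = 19.15 kg·m².
ω₂/ω₁ = I₁/I₂ = 8.510 / 19.15 = 0.4444.

ω₂/ω₁ ≈ 0.444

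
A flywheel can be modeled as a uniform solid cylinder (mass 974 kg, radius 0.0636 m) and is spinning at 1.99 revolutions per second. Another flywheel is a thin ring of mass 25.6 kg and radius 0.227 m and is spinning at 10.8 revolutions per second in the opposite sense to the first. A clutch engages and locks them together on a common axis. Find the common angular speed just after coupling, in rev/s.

The coupling torques are internal; angular momentum about the shared axis is conserved.
Moments of inertia: I_A = ½(974)(0.0636)² = 1.970 kg·m²; I_B = (25.6)(0.227)² = 1.319 kg·m².
Taking A's sense as positive: L = (1.970)(1.99) − (1.319)(10.8) = -10.33 kg·m²·rev/s.
Combined I = 1.970 + 1.319 = 3.289 kg·m².
ω_f = L / I = -10.33 / 3.289 = -3.140 rev/s.

|ω_f| ≈ 3.14 rev/s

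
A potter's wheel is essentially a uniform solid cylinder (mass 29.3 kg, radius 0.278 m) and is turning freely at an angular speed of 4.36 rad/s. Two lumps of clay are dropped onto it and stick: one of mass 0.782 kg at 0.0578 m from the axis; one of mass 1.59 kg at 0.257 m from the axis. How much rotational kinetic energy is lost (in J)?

energy lost ≈ 0.934 J

No external torque acts about the axis; L_before = L_after.
I_p = ½(29.3)(0.278)² = 1.132 kg·m².
Added inertia Σmr² = (0.782)(0.0578)² + (1.59)(0.257)² = 0.1076 kg·m²; I_f = 1.132 + 0.1076 = 1.240 kg·m².
ω_f = I_p ω_i / I_f = (1.132)(4.36) / 1.240 = 3.982 rad/s.
KE_i = ½(1.132)(4.360 rad/s)² = 10.76 J; KE_f = ½(1.240)(3.982)² = 9.827 J.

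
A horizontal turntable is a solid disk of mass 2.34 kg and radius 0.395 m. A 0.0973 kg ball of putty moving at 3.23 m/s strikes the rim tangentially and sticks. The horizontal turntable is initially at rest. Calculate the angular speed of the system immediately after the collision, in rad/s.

The axle reaction passes through the axle and exerts no torque about it; angular momentum about the axle is conserved through the impact.
I_p = ½(2.34)(0.395)² = 0.1825 kg·m². Taking the sense of the ball of putty's angular momentum as positive, L_{ball} = m v R = (0.0973)(3.23)(0.395) = 0.1241 kg·m²/s.
L_i = 0 + 0.1241 = 0.1241 kg·m²/s.
After sticking, I_f = I_p + m R² = 0.1825 + (0.0973)(0.395)² = 0.1977 kg·m².
ω_f = L_i / I_f = 0.1241 / 0.1977 = 0.6278 rad/s.

|ω_f| ≈ 0.628 rad/s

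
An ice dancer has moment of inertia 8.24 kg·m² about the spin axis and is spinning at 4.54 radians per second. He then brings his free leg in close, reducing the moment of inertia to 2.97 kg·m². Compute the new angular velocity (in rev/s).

ω₂ ≈ 2.00 rev/s

No external torque acts about the spin axis, so angular momentum is conserved.
ω₂ = I₁ω₁ / I₂ = (8.240)(4.54 rad/s) / (2.970) = 12.60 rad/s = 2.005 rev/s.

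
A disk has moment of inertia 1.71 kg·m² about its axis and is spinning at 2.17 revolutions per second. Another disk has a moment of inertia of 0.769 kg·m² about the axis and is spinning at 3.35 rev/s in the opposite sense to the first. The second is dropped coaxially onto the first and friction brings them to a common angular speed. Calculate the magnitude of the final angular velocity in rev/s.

The coupling torques are internal; angular momentum about the shared axis is conserved.
Taking A's sense as positive: L = (1.710)(2.17) − (0.7690)(3.35) = 1.135 kg·m²·rev/s.
Combined I = 1.710 + 0.7690 = 2.479 kg·m².
ω_f = L / I = 1.135 / 2.479 = 0.4577 rev/s.

|ω_f| ≈ 0.458 rev/s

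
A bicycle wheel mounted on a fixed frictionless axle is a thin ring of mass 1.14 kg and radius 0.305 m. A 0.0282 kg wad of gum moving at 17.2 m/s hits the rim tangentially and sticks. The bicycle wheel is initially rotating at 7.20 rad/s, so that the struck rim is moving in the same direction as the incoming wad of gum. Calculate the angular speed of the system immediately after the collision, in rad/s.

|ω_f| ≈ 8.39 rad/s

About the axle the impulsive forces during the collision are internal, so angular momentum about that axis is conserved.
I_p = (1.14)(0.305)² = 0.1060 kg·m². Taking the sense of the wad of gum's angular momentum as positive, L_{wad} = m v R = (0.0282)(17.2)(0.305) = 0.1479 kg·m²/s.
L_i = +I_p ω_p + m v R = +(0.1060)(7.20) + 0.1479 = 0.9115 kg·m²/s.
After sticking, I_f = I_p + m R² = 0.1060 + (0.0282)(0.305)² = 0.1087 kg·m².
ω_f = L_i / I_f = 0.9115 / 0.1087 = 8.388 rad/s.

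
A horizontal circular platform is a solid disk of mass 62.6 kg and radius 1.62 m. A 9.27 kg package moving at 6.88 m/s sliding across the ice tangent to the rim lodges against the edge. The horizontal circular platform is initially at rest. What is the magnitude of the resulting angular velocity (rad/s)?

About the central axle the impulsive forces during the collision are internal, so angular momentum about that axis is conserved.
I_p = ½(62.6)(1.62)² = 82.14 kg·m². Taking the sense of the package's angular momentum as positive, L_{package} = m v R = (9.27)(6.88)(1.62) = 103.3 kg·m²/s.
L_i = 0 + 103.3 = 103.3 kg·m²/s.
After sticking, I_f = I_p + m R² = 82.14 + (9.27)(1.62)² = 106.5 kg·m².
ω_f = L_i / I_f = 103.3 / 106.5 = 0.9704 rad/s.

|ω_f| ≈ 0.970 rad/s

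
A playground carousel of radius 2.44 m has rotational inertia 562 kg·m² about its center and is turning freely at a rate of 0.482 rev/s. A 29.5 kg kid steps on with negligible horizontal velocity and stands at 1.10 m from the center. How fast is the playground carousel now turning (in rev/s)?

ω_f ≈ 0.453 rev/s

The added mass arrives with no angular momentum about the center, and any external torque about the center is negligible, so the system's angular momentum is conserved.
Added inertia Σmr² = (29.5)(1.10)² = 35.70 kg·m²; I_f = 562.0 + 35.70 = 597.7 kg·m².
ω_f = I_p ω_i / I_f = (562.0)(0.482) / 597.7 = 0.4532 rev/s.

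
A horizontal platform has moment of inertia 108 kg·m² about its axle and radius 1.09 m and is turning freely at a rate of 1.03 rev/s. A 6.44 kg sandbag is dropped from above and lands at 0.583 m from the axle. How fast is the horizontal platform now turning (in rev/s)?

ω_f ≈ 1.01 rev/s

No external torque acts about the axle; L_before = L_after.
Added inertia Σmr² = (6.44)(0.583)² = 2.189 kg·m²; I_f = 108.0 + 2.189 = 110.2 kg·m².
ω_f = I_p ω_i / I_f = (108.0)(1.03) / 110.2 = 1.010 rev/s.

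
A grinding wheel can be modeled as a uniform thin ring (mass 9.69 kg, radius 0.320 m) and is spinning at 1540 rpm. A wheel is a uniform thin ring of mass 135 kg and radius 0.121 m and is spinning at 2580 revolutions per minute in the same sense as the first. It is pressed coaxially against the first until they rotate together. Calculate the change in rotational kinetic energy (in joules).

ΔKE ≈ -3920 J

No external torque acts about the common axis, so total angular momentum is conserved.
Moments of inertia: I_A = (9.69)(0.320)² = 0.9923 kg·m²; I_B = (135)(0.121)² = 1.977 kg·m².
Taking A's sense as positive: L = (0.9923)(1540) + (1.977)(2580) = 6628 kg·m²·rpm.
Combined I = 0.9923 + 1.977 = 2.969 kg·m².
ω_f = L / I = 6628 / 2.969 = 2232 rpm.
KE_i = ½ΣIω² = 85040 J; KE_f = ½(2.969)(233.8)² = 81120 J.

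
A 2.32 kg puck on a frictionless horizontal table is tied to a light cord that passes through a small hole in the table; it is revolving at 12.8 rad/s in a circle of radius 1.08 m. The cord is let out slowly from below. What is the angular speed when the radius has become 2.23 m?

ω₂ ≈ 3.00 rad/s

No torque about the axis ⇒ m r₁² ω₁ = m r₂² ω₂.
ω₂ = ω₁ (r₁/r₂)² = (12.8)(1.08/2.23)² = 3.002 rad/s.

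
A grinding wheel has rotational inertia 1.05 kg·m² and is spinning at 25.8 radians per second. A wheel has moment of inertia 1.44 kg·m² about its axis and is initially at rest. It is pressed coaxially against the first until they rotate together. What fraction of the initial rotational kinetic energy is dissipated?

fraction ≈ 0.578

No external torque acts about the common axis, so total angular momentum is conserved.
Taking A's sense as positive: L = (1.050)(25.8) = 27.09 kg·m²·rad/s.
Combined I = 1.050 + 1.440 = 2.490 kg·m².
ω_f = L / I = 27.09 / 2.490 = 10.88 rad/s.
KE_i = ½ΣIω² = 349.5 J; KE_f = ½(2.490)(10.88)² = 147.4 J.
Fraction dissipated = (KE_i − KE_f)/KE_i = 0.5783.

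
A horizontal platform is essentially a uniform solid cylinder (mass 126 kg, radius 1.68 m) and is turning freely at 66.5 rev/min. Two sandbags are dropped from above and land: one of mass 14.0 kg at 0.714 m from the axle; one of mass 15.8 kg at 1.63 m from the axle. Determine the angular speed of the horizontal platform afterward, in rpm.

The added mass arrives with no angular momentum about the axle, and any external torque about the axle is negligible, so the system's angular momentum is conserved.
I_p = ½(126)(1.68)² = 177.8 kg·m².
Added inertia Σmr² = (14.0)(0.714)² + (15.8)(1.63)² = 49.12 kg·m²; I_f = 177.8 + 49.12 = 226.9 kg·m².
ω_f = I_p ω_i / I_f = (177.8)(66.5) / 226.9 = 52.11 rpm.

ω_f ≈ 52.1 rpm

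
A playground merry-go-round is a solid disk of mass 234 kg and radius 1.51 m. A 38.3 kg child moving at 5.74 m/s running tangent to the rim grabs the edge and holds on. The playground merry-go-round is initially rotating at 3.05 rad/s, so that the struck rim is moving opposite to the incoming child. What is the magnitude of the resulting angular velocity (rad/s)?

|ω_f| ≈ 1.36 rad/s

The axle reaction passes through the axle and exerts no torque about it; angular momentum about the axle is conserved through the impact.
I_p = ½(234)(1.51)² = 266.8 kg·m². Taking the sense of the child's angular momentum as positive, L_{child} = m v R = (38.3)(5.74)(1.51) = 332.0 kg·m²/s.
L_i = −I_p ω_p + m v R = −(266.8)(3.05) + 332.0 = -481.7 kg·m²/s.
After sticking, I_f = I_p + m R² = 266.8 + (38.3)(1.51)² = 354.1 kg·m².
ω_f = L_i / I_f = -481.7 / 354.1 = -1.360 rad/s.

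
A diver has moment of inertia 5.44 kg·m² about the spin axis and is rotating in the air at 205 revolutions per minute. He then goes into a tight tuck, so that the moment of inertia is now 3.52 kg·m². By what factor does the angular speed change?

With no external torque about the axis, L is conserved: I₁ω₁ = I₂ω₂.
ω₂/ω₁ = I₁/I₂ = 5.440 / 3.520 = 1.545.

ω₂/ω₁ ≈ 1.55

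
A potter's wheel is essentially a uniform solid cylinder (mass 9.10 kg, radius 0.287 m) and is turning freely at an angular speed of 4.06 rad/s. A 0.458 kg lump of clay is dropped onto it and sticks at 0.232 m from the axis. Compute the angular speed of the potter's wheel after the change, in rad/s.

No external torque acts about the axis; L_before = L_after.
I_p = ½(9.10)(0.287)² = 0.3748 kg·m².
Added inertia Σmr² = (0.458)(0.232)² = 0.02465 kg·m²; I_f = 0.3748 + 0.02465 = 0.3994 kg·m².
ω_f = I_p ω_i / I_f = (0.3748)(4.06) / 0.3994 = 3.809 rad/s.

ω_f ≈ 3.81 rad/s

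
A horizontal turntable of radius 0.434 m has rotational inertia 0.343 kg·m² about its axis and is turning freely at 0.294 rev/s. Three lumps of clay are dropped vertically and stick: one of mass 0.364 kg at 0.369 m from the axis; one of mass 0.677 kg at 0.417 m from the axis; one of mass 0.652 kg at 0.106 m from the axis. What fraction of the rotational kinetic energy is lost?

fraction ≈ 0.337

The added mass arrives with no angular momentum about the axis, and any external torque about the axis is negligible, so the system's angular momentum is conserved.
Added inertia Σmr² = (0.364)(0.369)² + (0.677)(0.417)² + (0.652)(0.106)² = 0.1746 kg·m²; I_f = 0.3430 + 0.1746 = 0.5176 kg·m².
ω_f = I_p ω_i / I_f = (0.3430)(0.294) / 0.5176 = 0.1948 rev/s.
KE_i = ½(0.3430)(1.847 rad/s)² = 0.5852 J; KE_f = ½(0.5176)(1.224)² = 0.3878 J.
Fraction lost = 0.3373.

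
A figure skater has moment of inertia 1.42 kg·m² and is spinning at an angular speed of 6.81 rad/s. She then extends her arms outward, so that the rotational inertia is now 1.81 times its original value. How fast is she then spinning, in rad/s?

No external torque acts about the spin axis, so angular momentum is conserved.
I₂ = 1.81 × 1.42 = 2.570 kg·m².
ω₂ = I₁ω₁ / I₂ = (1.420)(6.81 rad/s) / (2.570) = 3.762 rad/s.

ω₂ ≈ 3.76 rad/s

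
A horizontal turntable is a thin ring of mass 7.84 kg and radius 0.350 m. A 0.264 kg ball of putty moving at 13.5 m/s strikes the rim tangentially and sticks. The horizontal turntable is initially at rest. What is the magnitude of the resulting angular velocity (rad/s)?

|ω_f| ≈ 1.26 rad/s

The axle reaction passes through the axle and exerts no torque about it; angular momentum about the axle is conserved through the impact.
I_p = (7.84)(0.350)² = 0.9604 kg·m². Taking the sense of the ball of putty's angular momentum as positive, L_{ball} = m v R = (0.264)(13.5)(0.350) = 1.247 kg·m²/s.
L_i = 0 + 1.247 = 1.247 kg·m²/s.
After sticking, I_f = I_p + m R² = 0.9604 + (0.264)(0.350)² = 0.9927 kg·m².
ω_f = L_i / I_f = 1.247 / 0.9927 = 1.257 rad/s.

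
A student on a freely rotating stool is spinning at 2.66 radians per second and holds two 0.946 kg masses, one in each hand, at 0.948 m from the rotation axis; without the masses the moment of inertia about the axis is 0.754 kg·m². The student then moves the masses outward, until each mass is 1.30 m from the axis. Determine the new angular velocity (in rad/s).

No external torque acts about the spin axis, so angular momentum is conserved.
I₁ = 0.754 + 2(0.946)(0.948)² = 2.454 kg·m²; I₂ = 0.754 + 2(0.946)(1.30)² = 3.951 kg·m².
ω₂ = I₁ω₁ / I₂ = (2.454)(2.66 rad/s) / (3.951) = 1.652 rad/s.

ω₂ ≈ 1.65 rad/s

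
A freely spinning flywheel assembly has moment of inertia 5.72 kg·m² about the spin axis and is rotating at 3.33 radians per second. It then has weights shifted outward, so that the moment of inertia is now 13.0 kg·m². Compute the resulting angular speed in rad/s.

No external torque acts about the spin axis, so angular momentum is conserved.
ω₂ = I₁ω₁ / I₂ = (5.720)(3.33 rad/s) / (13.00) = 1.465 rad/s.

ω₂ ≈ 1.47 rad/s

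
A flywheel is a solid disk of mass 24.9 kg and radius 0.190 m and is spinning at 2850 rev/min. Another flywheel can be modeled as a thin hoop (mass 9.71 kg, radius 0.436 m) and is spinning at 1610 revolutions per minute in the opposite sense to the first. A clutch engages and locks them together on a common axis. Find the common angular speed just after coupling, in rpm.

|ω_f| ≈ 737 rpm

No external torque acts about the common axis, so total angular momentum is conserved.
Moments of inertia: I_A = ½(24.9)(0.190)² = 0.4494 kg·m²; I_B = (9.71)(0.436)² = 1.846 kg·m².
Taking A's sense as positive: L = (0.4494)(2850) − (1.846)(1610) = -1691 kg·m²·rpm.
Combined I = 0.4494 + 1.846 = 2.295 kg·m².
ω_f = L / I = -1691 / 2.295 = -736.7 rpm.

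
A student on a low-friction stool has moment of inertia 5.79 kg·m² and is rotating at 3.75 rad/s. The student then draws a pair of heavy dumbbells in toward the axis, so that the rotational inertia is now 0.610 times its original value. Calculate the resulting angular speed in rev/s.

ω₂ ≈ 0.978 rev/s

Angular momentum about the spin axis is conserved since the torque about it is zero.
I₂ = 0.610 × 5.79 = 3.532 kg·m².
ω₂ = I₁ω₁ / I₂ = (5.790)(3.75 rad/s) / (3.532) = 6.148 rad/s = 0.9784 rev/s.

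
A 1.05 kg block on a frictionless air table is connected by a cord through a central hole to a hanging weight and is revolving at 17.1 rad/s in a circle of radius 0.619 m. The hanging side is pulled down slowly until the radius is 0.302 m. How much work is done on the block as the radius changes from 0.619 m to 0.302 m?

The constraining force is radial, so m r² ω about the center is conserved.
ω₂ = ω₁ (r₁/r₂)² = (17.1)(0.619/0.302)² = 71.84 rad/s.
W = ΔKE = ½m(v₂² − v₁²) = 188.3 J.

W ≈ 188 J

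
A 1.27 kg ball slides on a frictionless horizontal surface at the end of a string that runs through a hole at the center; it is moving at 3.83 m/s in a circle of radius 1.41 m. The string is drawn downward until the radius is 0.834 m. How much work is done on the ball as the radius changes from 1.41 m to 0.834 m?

W ≈ 17.3 J

The only horizontal force on the mass is along the cord (radial), so it exerts no torque about the hole and angular momentum m v r is conserved.
v₂ = v₁ r₁ / r₂ = (3.83)(1.41) / (0.834) = 6.475 m/s.
W = ΔKE = ½m(v₂² − v₁²) = 17.31 J.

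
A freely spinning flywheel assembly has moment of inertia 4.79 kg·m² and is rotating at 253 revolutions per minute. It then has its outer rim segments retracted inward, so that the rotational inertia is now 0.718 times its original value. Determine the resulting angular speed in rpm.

Angular momentum about the spin axis is conserved since the torque about it is zero.
I₂ = 0.718 × 4.79 = 3.439 kg·m².
ω₂ = I₁ω₁ / I₂ = (4.790)(253 rpm) / (3.439) = 352.4 rpm.

ω₂ ≈ 352 rpm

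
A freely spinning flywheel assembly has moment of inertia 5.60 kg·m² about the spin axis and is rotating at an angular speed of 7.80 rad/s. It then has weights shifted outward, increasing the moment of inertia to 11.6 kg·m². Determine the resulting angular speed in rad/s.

ω₂ ≈ 3.77 rad/s

No external torque acts about the spin axis, so angular momentum is conserved.
ω₂ = I₁ω₁ / I₂ = (5.600)(7.80 rad/s) / (11.60) = 3.766 rad/s.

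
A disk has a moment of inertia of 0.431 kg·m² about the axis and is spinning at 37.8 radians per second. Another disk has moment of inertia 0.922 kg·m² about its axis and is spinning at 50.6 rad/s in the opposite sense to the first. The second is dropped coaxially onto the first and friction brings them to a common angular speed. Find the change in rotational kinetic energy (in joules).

ΔKE ≈ -1150 J

The coupling torques are internal; angular momentum about the shared axis is conserved.
Taking A's sense as positive: L = (0.4310)(37.8) − (0.9220)(50.6) = -30.36 kg·m²·rad/s.
Combined I = 0.4310 + 0.9220 = 1.353 kg·m².
ω_f = L / I = -30.36 / 1.353 = -22.44 rad/s.
KE_i = ½ΣIω² = 1488 J; KE_f = ½(1.353)(22.44)² = 340.7 J.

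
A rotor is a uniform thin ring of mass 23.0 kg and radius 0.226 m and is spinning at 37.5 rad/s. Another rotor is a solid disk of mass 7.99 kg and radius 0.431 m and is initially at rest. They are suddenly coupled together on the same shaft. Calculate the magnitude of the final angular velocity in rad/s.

|ω_f| ≈ 23.0 rad/s

The coupling torques are internal; angular momentum about the shared axis is conserved.
Moments of inertia: I_A = (23.0)(0.226)² = 1.175 kg·m²; I_B = ½(7.99)(0.431)² = 0.7421 kg·m².
Taking A's sense as positive: L = (1.175)(37.5) = 44.05 kg·m²·rad/s.
Combined I = 1.175 + 0.7421 = 1.917 kg·m².
ω_f = L / I = 44.05 / 1.917 = 22.98 rad/s.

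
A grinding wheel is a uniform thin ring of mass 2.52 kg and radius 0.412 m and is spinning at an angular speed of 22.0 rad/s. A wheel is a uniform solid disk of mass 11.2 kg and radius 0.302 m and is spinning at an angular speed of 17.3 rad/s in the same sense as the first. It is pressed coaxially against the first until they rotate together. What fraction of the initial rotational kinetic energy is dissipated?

fraction ≈ 0.0143

No external torque acts about the common axis, so total angular momentum is conserved.
Moments of inertia: I_A = (2.52)(0.412)² = 0.4278 kg·m²; I_B = ½(11.2)(0.302)² = 0.5107 kg·m².
Taking A's sense as positive: L = (0.4278)(22.0) + (0.5107)(17.3) = 18.25 kg·m²·rad/s.
Combined I = 0.4278 + 0.5107 = 0.9385 kg·m².
ω_f = L / I = 18.25 / 0.9385 = 19.44 rad/s.
KE_i = ½ΣIω² = 179.9 J; KE_f = ½(0.9385)(19.44)² = 177.4 J.
Fraction dissipated = (KE_i − KE_f)/KE_i = 0.01429.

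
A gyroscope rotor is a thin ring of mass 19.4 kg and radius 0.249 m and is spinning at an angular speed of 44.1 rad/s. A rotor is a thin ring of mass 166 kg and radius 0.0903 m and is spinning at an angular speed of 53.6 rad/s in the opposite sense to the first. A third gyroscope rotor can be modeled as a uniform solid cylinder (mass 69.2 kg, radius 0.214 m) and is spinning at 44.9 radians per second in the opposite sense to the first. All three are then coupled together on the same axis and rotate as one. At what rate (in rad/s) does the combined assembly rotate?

No external torque acts about the common axis, so total angular momentum is conserved.
Moments of inertia: I_A = (19.4)(0.249)² = 1.203 kg·m²; I_B = (166)(0.0903)² = 1.354 kg·m²; I_C = ½(69.2)(0.214)² = 1.585 kg·m².
Taking A's sense as positive: L = (1.203)(44.1) − (1.354)(53.6) − (1.585)(44.9) = -90.65 kg·m²·rad/s.
Combined I = 1.203 + 1.354 + 1.585 = 4.141 kg·m².
ω_f = L / I = -90.65 / 4.141 = -21.89 rad/s.

|ω_f| ≈ 21.9 rad/s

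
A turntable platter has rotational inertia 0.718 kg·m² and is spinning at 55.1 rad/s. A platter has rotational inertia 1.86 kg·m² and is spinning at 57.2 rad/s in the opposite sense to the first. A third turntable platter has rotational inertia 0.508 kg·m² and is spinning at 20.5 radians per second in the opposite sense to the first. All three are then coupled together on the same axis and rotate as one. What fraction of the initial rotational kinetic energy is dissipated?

The coupling torques are internal; angular momentum about the shared axis is conserved.
Taking A's sense as positive: L = (0.7180)(55.1) − (1.860)(57.2) − (0.5080)(20.5) = -77.24 kg·m²·rad/s.
Combined I = 0.7180 + 1.860 + 0.5080 = 3.086 kg·m².
ω_f = L / I = -77.24 / 3.086 = -25.03 rad/s.
KE_i = ½ΣIω² = 4239 J; KE_f = ½(3.086)(25.03)² = 966.7 J.
Fraction dissipated = (KE_i − KE_f)/KE_i = 0.7720.

fraction ≈ 0.772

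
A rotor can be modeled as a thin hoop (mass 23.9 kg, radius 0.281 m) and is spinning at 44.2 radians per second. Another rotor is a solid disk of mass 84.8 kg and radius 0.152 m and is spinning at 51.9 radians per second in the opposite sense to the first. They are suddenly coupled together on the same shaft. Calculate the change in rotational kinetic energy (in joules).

The coupling torques are internal; angular momentum about the shared axis is conserved.
Moments of inertia: I_A = (23.9)(0.281)² = 1.887 kg·m²; I_B = ½(84.8)(0.152)² = 0.9796 kg·m².
Taking A's sense as positive: L = (1.887)(44.2) − (0.9796)(51.9) = 32.57 kg·m²·rad/s.
Combined I = 1.887 + 0.9796 = 2.867 kg·m².
ω_f = L / I = 32.57 / 2.867 = 11.36 rad/s.
KE_i = ½ΣIω² = 3163 J; KE_f = ½(2.867)(11.36)² = 185.0 J.

ΔKE ≈ -2980 J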